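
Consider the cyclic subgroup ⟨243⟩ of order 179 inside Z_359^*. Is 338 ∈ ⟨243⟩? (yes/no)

yes

338 ∈ ⟨243⟩ iff 338^179 ≡ 1 (mod 359), since |⟨243⟩| = 179.
338^179 mod 359 = 1.
Since 1 = 1, 338 lies in the subgroup.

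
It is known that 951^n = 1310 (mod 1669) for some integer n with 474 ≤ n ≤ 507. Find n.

506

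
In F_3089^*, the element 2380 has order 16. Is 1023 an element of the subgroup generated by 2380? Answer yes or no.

no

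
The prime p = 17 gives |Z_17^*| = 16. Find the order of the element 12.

16

The order of 12 must divide p − 1 = 16 = 2^4.
Divisors: 1, 2, 4, 8, 16.
Check each in increasing order: 12^1 ≡ 12;  12^2 ≡ 8;  12^4 ≡ 13;  12^8 ≡ 16;  12^16 ≡ 1.
Smallest exponent giving 1 is 16.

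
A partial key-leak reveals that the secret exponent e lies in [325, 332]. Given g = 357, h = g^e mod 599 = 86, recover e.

Compute 357^325 mod 599 = 173, then multiply by 357 repeatedly:
  357^325=173  357^326=64  357^327=86
Found 86 at exponent 327.

327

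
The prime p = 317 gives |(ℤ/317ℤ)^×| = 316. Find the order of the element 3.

The order of 3 must divide p − 1 = 316 = 2^2 · 79.
Divisors: 1, 2, 4, 79, 158, 316.
Check each in increasing order: 3^1 ≡ 3;  3^2 ≡ 9;  3^4 ≡ 81;  3^79 ≡ 203;  3^158 ≡ 316;  3^316 ≡ 1.
Smallest exponent giving 1 is 316.

316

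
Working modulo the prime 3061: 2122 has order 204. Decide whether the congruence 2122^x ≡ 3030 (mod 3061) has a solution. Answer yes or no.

no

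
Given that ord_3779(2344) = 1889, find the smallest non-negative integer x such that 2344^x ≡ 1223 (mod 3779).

485

Baby-step giant-step with m = ceil(sqrt(1889)) = 44.
Baby table (2344^j mod 3779 for j=0..43):
  0:1  1:2344  2:3449  3:1175  4:3088  5:1487  6:1290  7:560
  8:1327  9:371  10:454  11:2277  12:1340  13:611  14:3722  15:2436
  16:3694  17:1047  18:1597  19:2158  20:2050  21:2091  22:3720  23:1527
  24:575  25:2476  26:2979  27:2963  28:3249  29:971  30:1066  31:785
  32:3446  33:1701  34:299  35:1741  36:3363  37:3657  38:1236  39:2470
  40:252  41:1164  42:3757  43:1338
Giant step factor: 2344^(-44) ≡ 875 (mod 3779).
Scan 1223·875^i mod 3779 for i = 0, 1, …:
  i=0: 1223   i=1: 668   i=2: 2534   i=3: 2756
  i=4: 498   i=5: 1165   i=6: 2824   i=7: 3313
  i=8: 382   i=9: 1698   i=10: 603   i=11: 2344
Match at i=11, j=1: x = 11·44 + 1 = 485.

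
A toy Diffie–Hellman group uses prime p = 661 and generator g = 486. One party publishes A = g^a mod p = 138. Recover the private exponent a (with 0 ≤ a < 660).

12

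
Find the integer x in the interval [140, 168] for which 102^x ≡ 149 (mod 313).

Compute 102^140 mod 313 = 287, then multiply by 102 repeatedly:
  102^140=287  102^141=165  102^142=241  102^143=168  102^144=234
  102^145=80  102^146=22  102^147=53  102^148=85  102^149=219
  102^150=115  102^151=149
Found 149 at exponent 151.

151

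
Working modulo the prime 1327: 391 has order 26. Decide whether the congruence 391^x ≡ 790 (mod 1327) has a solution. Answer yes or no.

yes

790 ∈ ⟨391⟩ iff 790^26 ≡ 1 (mod 1327), since |⟨391⟩| = 26.
790^26 mod 1327 = 1.
Since 1 = 1, 790 lies in the subgroup.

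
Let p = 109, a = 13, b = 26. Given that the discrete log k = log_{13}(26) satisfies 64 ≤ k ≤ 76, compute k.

76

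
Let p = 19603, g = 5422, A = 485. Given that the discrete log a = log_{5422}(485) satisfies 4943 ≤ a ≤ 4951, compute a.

4943

Compute 5422^4943 mod 19603 = 485, then multiply by 5422 repeatedly:
  5422^4943=485
Found 485 at exponent 4943.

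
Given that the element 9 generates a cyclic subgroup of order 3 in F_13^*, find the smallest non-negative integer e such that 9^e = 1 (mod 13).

Successive powers of 9 modulo 13:
  9^0=1
So 9^0 ≡ 1 (mod 13), giving e = 0.

0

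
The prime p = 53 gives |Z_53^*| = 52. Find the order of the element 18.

The order of 18 must divide p − 1 = 52 = 2^2 · 13.
Divisors: 1, 2, 4, 13, 26, 52.
Check each in increasing order: 18^1 ≡ 18;  18^2 ≡ 6;  18^4 ≡ 36;  18^13 ≡ 23;  18^26 ≡ 52;  18^52 ≡ 1.
Smallest exponent giving 1 is 52.

52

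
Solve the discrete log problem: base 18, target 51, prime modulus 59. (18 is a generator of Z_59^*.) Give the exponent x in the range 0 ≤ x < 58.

Baby-step giant-step with m = ceil(sqrt(58)) = 8.
Baby table (18^j mod 59 for j=0..7):
  0:1  1:18  2:29  3:50  4:15  5:34  6:22  7:42
Giant step factor: 18^(-8) ≡ 16 (mod 59).
Scan 51·16^i mod 59 for i = 0, 1, …:
  i=0: 51   i=1: 49   i=2: 17   i=3: 36
  i=4: 45   i=5: 12   i=6: 15
Match at i=6, j=4: x = 6·8 + 4 = 52.

52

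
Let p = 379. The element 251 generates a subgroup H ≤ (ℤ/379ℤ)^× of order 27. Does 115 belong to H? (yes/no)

yes

115 ∈ ⟨251⟩ iff 115^27 ≡ 1 (mod 379), since |⟨251⟩| = 27.
115^27 mod 379 = 1.
Since 1 = 1, 115 lies in the subgroup.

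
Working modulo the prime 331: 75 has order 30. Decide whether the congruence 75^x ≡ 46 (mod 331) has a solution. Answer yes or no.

46 ∈ ⟨75⟩ iff 46^30 ≡ 1 (mod 331), since |⟨75⟩| = 30.
46^30 mod 331 = 120.
Since 120 ≠ 1, 46 does not lie in the subgroup.

no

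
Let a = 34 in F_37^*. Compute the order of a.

The order of 34 must divide p − 1 = 36 = 2^2 · 3^2.
Divisors: 1, 2, 3, 4, 6, 9, 12, 18, 36.
Check each in increasing order: 34^1 ≡ 34;  34^2 ≡ 9;  34^3 ≡ 10;  34^4 ≡ 7;  34^6 ≡ 26;  34^9 ≡ 1.
Smallest exponent giving 1 is 9.

9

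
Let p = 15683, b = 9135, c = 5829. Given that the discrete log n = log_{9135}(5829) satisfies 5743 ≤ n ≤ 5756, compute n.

Compute 9135^5743 mod 15683 = 15021, then multiply by 9135 repeatedly:
  9135^5743=15021  9135^5744=6268  9135^5745=15230  9135^5746=2157  9135^5747=6347
  9135^5748=15477  9135^5749=150  9135^5750=5829
Found 5829 at exponent 5750.

5750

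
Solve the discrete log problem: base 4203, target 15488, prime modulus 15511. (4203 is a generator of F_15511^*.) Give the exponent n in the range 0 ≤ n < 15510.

2774

Baby-step giant-step with m = ceil(sqrt(15510)) = 125.
Baby table (4203^j mod 15511 for j=0..124):
  0:1  1:4203  2:13691  3:12974  4:8557  5:10573  6:14815  7:6291
  8:10329  9:13009  10:552  11:8917  12:3575  13:11077  14:8120  15:4160
  16:3583  17:13679  18:9071  19:14886  20:9995  21:5197  22:3503  23:3170
  24:15072  25:692  26:7919  27:12462  28:12650  29:11753  30:10835  31:14720
  32:10292  33:12608  34:5848  35:9720  36:12697  37:7651  38:2850  39:4058
  40:9185  41:13187  42:4158  43:10688  44:1808  45:14145  46:13283  47:4360
  48:6589  49:6432  50:13534  51:4565  52:15099  53:5596  54:5312  55:6007
  56:11024  57:2515  58:7554  59:13956  60:9977  61:7098  62:5241  63:2303
  64:645  65:12021  66:4936  67:7801  68:12860  69:10256  70:899  71:9324
  72:7986  73:14865  74:14798  75:12395  76:10247  77:9605  78:10193  79:15308
  80:15407  81:12707  82:3148  83:161  84:9710  85:1689  86:10340  87:12709
  88:11554  89:12032  90:4636  91:3292  92:464  93:11317  94:8625  95:1668
  96:15143  97:4396  98:2787  99:2956  100:15268  101:2397  102:7952  103:11562
  104:14634  105:5587  106:14018  107:6876  108:2835  109:3057  110:5463  111:4709
  112:15402  113:7203  114:12248  115:12846  116:13458  117:10868  118:13820  119:12276
  120:6442  121:9031  122:1876  123:5240  124:13611
Giant step factor: 4203^(-125) ≡ 9810 (mod 15511).
Scan 15488·9810^i mod 15511 for i = 0, 1, …:
  i=0: 15488   i=1: 7035   i=2: 4911   i=3: 15255
  i=4: 1422   i=5: 5431   i=6: 13336   i=7: 6386
  i=8: 13242   i=9: 14906     …   i=21: 3635
  i=22: 15072
Match at i=22, j=24: n = 22·125 + 24 = 2774.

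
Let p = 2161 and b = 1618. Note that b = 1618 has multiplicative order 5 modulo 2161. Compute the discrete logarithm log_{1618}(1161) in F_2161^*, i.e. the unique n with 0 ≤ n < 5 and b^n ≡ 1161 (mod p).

3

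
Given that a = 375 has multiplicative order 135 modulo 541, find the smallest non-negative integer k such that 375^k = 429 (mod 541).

116

Baby-step giant-step with m = ceil(sqrt(135)) = 12.
Baby table (375^j mod 541 for j=0..11):
  0:1  1:375  2:506  3:400  4:143  5:66  6:405  7:395
  8:432  9:241  10:28  11:221
Giant step factor: 375^(-12) ≡ 122 (mod 541).
Scan 429·122^i mod 541 for i = 0, 1, …:
  i=0: 429   i=1: 402   i=2: 354   i=3: 449
  i=4: 137   i=5: 484   i=6: 79   i=7: 441
  i=8: 243   i=9: 432
Match at i=9, j=8: k = 9·12 + 8 = 116.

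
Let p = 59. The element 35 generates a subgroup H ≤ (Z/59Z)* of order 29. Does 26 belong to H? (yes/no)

yes

26 ∈ ⟨35⟩ iff 26^29 ≡ 1 (mod 59), since |⟨35⟩| = 29.
26^29 mod 59 = 1.
Since 1 = 1, 26 lies in the subgroup.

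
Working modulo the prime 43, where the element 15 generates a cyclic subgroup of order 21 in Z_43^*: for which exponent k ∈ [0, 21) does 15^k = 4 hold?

Successive powers of 15 modulo 43:
  15^0=1  15^1=15  15^2=10  15^3=21  15^4=14  15^5=38
  15^6=11  15^7=36  15^8=24  15^9=16  15^10=25  15^11=31
  15^12=35  15^13=9  15^14=6  15^15=4
So 15^15 ≡ 4 (mod 43), giving k = 15.

15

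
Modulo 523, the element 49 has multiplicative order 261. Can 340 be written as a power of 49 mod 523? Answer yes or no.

no

340 ∈ ⟨49⟩ iff 340^261 ≡ 1 (mod 523), since |⟨49⟩| = 261.
340^261 mod 523 = 522.
Since 522 ≠ 1, 340 does not lie in the subgroup.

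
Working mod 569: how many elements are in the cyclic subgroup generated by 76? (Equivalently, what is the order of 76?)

8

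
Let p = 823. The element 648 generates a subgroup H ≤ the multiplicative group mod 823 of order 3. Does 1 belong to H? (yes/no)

yes

⟨648⟩ has order 3; its elements mod 823 are {1, 174, 648}.
1 is in this set.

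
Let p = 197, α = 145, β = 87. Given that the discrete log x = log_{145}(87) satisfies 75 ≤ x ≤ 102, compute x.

Compute 145^75 mod 197 = 75, then multiply by 145 repeatedly:
  145^75=75  145^76=40  145^77=87
Found 87 at exponent 77.

77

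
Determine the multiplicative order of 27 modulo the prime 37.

The order of 27 must divide p − 1 = 36 = 2^2 · 3^2.
Divisors: 1, 2, 3, 4, 6, 9, 12, 18, 36.
Check each in increasing order: 27^1 ≡ 27;  27^2 ≡ 26;  27^3 ≡ 36;  27^4 ≡ 10;  27^6 ≡ 1.
Smallest exponent giving 1 is 6.

6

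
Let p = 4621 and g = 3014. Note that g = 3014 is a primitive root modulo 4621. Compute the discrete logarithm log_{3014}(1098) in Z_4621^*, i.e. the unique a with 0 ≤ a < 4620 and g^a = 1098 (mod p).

645

Baby-step giant-step with m = ceil(sqrt(4620)) = 68.
Baby table (3014^j mod 4621 for j=0..67):
  0:1  1:3014  2:3931  3:4411  4:137  5:1649  6:2511  7:3577
  8:285  9:4105  10:2053  11:223  12:2077  13:3244  14:4001  15:2825
  16:2668  17:812  18:2859  19:3482  20:457  21:340  22:3519  23:1071
  24:2536  25:370  26:1519  27:3476  28:857  29:4480  30:158  31:249
  32:1884  33:3788  34:3162  35:1766  36:3953  37:1404  38:3441  39:1650
  40:904  41:2887  42:75  43:4242  44:3702  45:2734  46:1033  47:3529
  48:3485  49:257  50:2891  51:2889  52:1482  53:2862  54:3282  55:3008
  56:4331  57:3930  58:1397  59:827  60:1859  61:2374  62:1928  63:2395
  64:528  65:1768  66:739  67:24
Giant step factor: 3014^(-68) ≡ 1678 (mod 4621).
Scan 1098·1678^i mod 4621 for i = 0, 1, …:
  i=0: 1098   i=1: 3286   i=2: 1055   i=3: 447
  i=4: 1464   i=5: 2841   i=6: 2947   i=7: 596
  i=8: 1952   i=9: 3788
Match at i=9, j=33: a = 9·68 + 33 = 645.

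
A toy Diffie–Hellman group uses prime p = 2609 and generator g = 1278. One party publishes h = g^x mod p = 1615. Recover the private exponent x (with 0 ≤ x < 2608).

2302

Baby-step giant-step with m = ceil(sqrt(2608)) = 52.
Baby table (1278^j mod 2609 for j=0..51):
  0:1  1:1278  2:50  3:1284  4:2500  5:1584  6:2377  7:930
  8:1445  9:2147  10:1807  11:381  12:1644  13:787  14:1321  15:215
  16:825  17:314  18:2115  19:46  20:1390  21:2300  22:1666  23:204
  24:2421  25:2373  26:1036  27:1245  28:2229  29:2243  30:1872  31:2572
  32:2285  33:759  34:2063  35:1424  36:1399  37:757  38:2116  39:1324
  40:1440  41:975  42:1557  43:1788  44:2189  45:694  46:2481  47:783
  48:1427  49:15  50:907  51:750
Giant step factor: 1278^(-52) ≡ 1646 (mod 2609).
Scan 1615·1646^i mod 2609 for i = 0, 1, …:
  i=0: 1615   i=1: 2328   i=2: 1876   i=3: 1449
  i=4: 428   i=5: 58   i=6: 1544   i=7: 258
  i=8: 2010   i=9: 248     …   i=43: 2101
  i=44: 1321
Match at i=44, j=14: x = 44·52 + 14 = 2302.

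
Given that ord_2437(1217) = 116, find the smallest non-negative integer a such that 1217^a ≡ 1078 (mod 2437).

76

Baby-step giant-step with m = ceil(sqrt(116)) = 11.
Baby table (1217^j mod 2437 for j=0..10):
  0:1  1:1217  2:1830  3:2129  4:462  5:1744  6:2258  7:1487
  8:1425  9:1518  10:160
Giant step factor: 1217^(-11) ≡ 132 (mod 2437).
Scan 1078·132^i mod 2437 for i = 0, 1, …:
  i=0: 1078   i=1: 950   i=2: 1113   i=3: 696
  i=4: 1703   i=5: 592   i=6: 160
Match at i=6, j=10: a = 6·11 + 10 = 76.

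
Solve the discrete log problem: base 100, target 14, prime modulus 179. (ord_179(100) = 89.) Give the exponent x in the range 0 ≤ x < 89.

Baby-step giant-step with m = ceil(sqrt(89)) = 10.
Baby table (100^j mod 179 for j=0..9):
  0:1  1:100  2:155  3:106  4:39  5:141  6:138  7:17
  8:89  9:129
Giant step factor: 100^(-10) ≡ 15 (mod 179).
Scan 14·15^i mod 179 for i = 0, 1, …:
  i=0: 14   i=1: 31   i=2: 107   i=3: 173
  i=4: 89
Match at i=4, j=8: x = 4·10 + 8 = 48.

48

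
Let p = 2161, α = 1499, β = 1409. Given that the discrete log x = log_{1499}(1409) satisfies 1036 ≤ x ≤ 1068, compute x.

1063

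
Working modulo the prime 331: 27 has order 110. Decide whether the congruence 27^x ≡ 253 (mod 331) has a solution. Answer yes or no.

yes

253 ∈ ⟨27⟩ iff 253^110 ≡ 1 (mod 331), since |⟨27⟩| = 110.
253^110 mod 331 = 1.
Since 1 = 1, 253 lies in the subgroup.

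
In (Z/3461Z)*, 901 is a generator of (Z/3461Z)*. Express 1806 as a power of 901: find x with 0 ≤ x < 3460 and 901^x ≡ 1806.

141

Baby-step giant-step with m = ceil(sqrt(3460)) = 59.
Baby table (901^j mod 3461 for j=0..58):
  0:1  1:901  2:1927  3:2266  4:3137  5:2261  6:2093  7:3009
  8:1146  9:1168  10:224  11:1086  12:2484  13:2278  14:105  15:1158
  16:1597  17:2582  18:590  19:2057  20:1722  21:994  22:2656  23:1505
  24:2754  25:3278  26:1245  27:381  28:642  29:455  30:1557  31:1152
  32:3113  33:1403  34:838  35:540  36:2000  37:2280  38:1907  39:1551
  40:2668  41:1934  42:1651  43:2782  44:818  45:3286  46:1531  47:1953
  48:1465  49:1324  50:2340  51:591  52:2958  53:188  54:3260  55:2332
  56:305  57:1386  58:2826
Giant step factor: 901^(-59) ≡ 262 (mod 3461).
Scan 1806·262^i mod 3461 for i = 0, 1, …:
  i=0: 1806   i=1: 2476   i=2: 1505
Match at i=2, j=23: x = 2·59 + 23 = 141.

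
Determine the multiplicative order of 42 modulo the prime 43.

2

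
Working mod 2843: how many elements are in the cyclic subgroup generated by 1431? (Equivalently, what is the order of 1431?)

The order of 1431 must divide p − 1 = 2842 = 2 · 7^2 · 29.
Divisors: 1, 2, 7, 14, 29, 49, 58, 98, 203, 406, 1421, 2842.
Check each in increasing order: 1431^1 ≡ 1431;  1431^2 ≡ 801;  1431^7 ≡ 232;  1431^14 ≡ 2650;  1431^29 ≡ 2755;  1431^49 ≡ 1784;  1431^58 ≡ 2058;  1431^98 ≡ 1339;  1431^203 ≡ 1185;  1431^406 ≡ 2626;  1431^1421 ≡ 2842;  1431^2842 ≡ 1.
Smallest exponent giving 1 is 2842.

2842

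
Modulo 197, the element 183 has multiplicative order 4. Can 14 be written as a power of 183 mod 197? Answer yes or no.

14 ∈ ⟨183⟩ iff 14^4 ≡ 1 (mod 197), since |⟨183⟩| = 4.
14^4 mod 197 = 1.
Since 1 = 1, 14 lies in the subgroup.

yes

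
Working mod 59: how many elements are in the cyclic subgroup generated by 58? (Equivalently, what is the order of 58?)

2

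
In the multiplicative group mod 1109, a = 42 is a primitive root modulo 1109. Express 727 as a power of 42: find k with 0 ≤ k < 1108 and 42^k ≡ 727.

623

Baby-step giant-step with m = ceil(sqrt(1108)) = 34.
Baby table (42^j mod 1109 for j=0..33):
  0:1  1:42  2:655  3:894  4:951  5:18  6:756  7:700
  8:566  9:483  10:324  11:300  12:401  13:207  14:931  15:287
  16:964  17:564  18:399  19:123  20:730  21:717  22:171  23:528
  24:1105  25:941  26:707  27:860  28:632  29:1037  30:303  31:527
  32:1063  33:286
Giant step factor: 42^(-34) ≡ 682 (mod 1109).
Scan 727·682^i mod 1109 for i = 0, 1, …:
  i=0: 727   i=1: 91   i=2: 1067   i=3: 190
  i=4: 936   i=5: 677   i=6: 370   i=7: 597
  i=8: 151   i=9: 954     …   i=17: 459
  i=18: 300
Match at i=18, j=11: k = 18·34 + 11 = 623.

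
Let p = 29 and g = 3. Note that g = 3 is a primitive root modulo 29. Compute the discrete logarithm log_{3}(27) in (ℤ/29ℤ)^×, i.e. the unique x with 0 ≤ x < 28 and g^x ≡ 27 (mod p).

3

Successive powers of 3 modulo 29:
  3^0=1  3^1=3  3^2=9  3^3=27
So 3^3 ≡ 27 (mod 29), giving x = 3.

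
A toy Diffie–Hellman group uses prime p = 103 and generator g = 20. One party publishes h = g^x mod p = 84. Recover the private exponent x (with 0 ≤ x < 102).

37

Baby-step giant-step with m = ceil(sqrt(102)) = 11.
Baby table (20^j mod 103 for j=0..10):
  0:1  1:20  2:91  3:69  4:41  5:99  6:23  7:48
  8:33  9:42  10:16
Giant step factor: 20^(-11) ≡ 75 (mod 103).
Scan 84·75^i mod 103 for i = 0, 1, …:
  i=0: 84   i=1: 17   i=2: 39   i=3: 41
Match at i=3, j=4: x = 3·11 + 4 = 37.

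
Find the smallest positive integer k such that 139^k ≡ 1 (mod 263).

262

The order of 139 must divide p − 1 = 262 = 2 · 131.
Divisors: 1, 2, 131, 262.
Check each in increasing order: 139^1 ≡ 139;  139^2 ≡ 122;  139^131 ≡ 262;  139^262 ≡ 1.
Smallest exponent giving 1 is 262.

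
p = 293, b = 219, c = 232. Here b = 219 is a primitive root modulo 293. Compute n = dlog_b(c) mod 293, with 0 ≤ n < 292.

112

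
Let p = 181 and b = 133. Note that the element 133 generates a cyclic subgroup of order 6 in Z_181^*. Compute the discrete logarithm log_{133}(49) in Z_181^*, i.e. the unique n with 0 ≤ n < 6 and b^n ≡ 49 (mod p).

Successive powers of 133 modulo 181:
  133^0=1  133^1=133  133^2=132  133^3=180  133^4=48  133^5=49
So 133^5 ≡ 49 (mod 181), giving n = 5.

5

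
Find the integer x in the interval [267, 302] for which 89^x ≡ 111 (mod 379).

287

Compute 89^267 mod 379 = 174, then multiply by 89 repeatedly:
  89^267=174  89^268=326  89^269=210  89^270=119  89^271=358
  89^272=26  89^273=40  89^274=149  89^275=375  89^276=23
  89^277=152  89^278=263  89^279=288  89^280=239  89^281=47
  89^282=14  89^283=109  89^284=226  89^285=27  89^286=129
  89^287=111
Found 111 at exponent 287.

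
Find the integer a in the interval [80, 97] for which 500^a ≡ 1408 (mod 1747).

86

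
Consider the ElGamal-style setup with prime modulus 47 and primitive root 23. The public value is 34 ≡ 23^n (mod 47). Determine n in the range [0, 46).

16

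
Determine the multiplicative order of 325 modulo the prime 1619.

1618

The order of 325 must divide p − 1 = 1618 = 2 · 809.
Divisors: 1, 2, 809, 1618.
Check each in increasing order: 325^1 ≡ 325;  325^2 ≡ 390;  325^809 ≡ 1618;  325^1618 ≡ 1.
Smallest exponent giving 1 is 1618.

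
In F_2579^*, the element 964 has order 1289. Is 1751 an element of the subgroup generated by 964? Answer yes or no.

yes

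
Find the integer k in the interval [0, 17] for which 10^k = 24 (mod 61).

3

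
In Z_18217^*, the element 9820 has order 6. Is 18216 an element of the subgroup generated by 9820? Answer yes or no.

yes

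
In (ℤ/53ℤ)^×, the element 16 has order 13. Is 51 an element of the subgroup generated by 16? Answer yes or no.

51 ∈ ⟨16⟩ iff 51^13 ≡ 1 (mod 53), since |⟨16⟩| = 13.
51^13 mod 53 = 23.
Since 23 ≠ 1, 51 does not lie in the subgroup.

no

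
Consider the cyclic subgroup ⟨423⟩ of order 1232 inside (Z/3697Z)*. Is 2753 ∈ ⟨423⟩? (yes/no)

2753 ∈ ⟨423⟩ iff 2753^1232 ≡ 1 (mod 3697), since |⟨423⟩| = 1232.
2753^1232 mod 3697 = 3177.
Since 3177 ≠ 1, 2753 does not lie in the subgroup.

no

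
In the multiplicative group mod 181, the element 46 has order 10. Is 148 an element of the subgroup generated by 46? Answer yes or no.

no

148 ∈ ⟨46⟩ iff 148^10 ≡ 1 (mod 181), since |⟨46⟩| = 10.
148^10 mod 181 = 62.
Since 62 ≠ 1, 148 does not lie in the subgroup.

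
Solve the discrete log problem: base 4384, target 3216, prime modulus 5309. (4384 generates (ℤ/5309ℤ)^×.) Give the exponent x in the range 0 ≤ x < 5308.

2535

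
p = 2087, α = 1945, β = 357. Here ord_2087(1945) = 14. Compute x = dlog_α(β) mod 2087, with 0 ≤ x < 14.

11

Successive powers of 1945 modulo 2087:
  1945^0=1  1945^1=1945  1945^2=1381  1945^3=76  1945^4=1730  1945^5=606
  1945^6=1602  1945^7=2086  1945^8=142  1945^9=706  1945^10=2011  1945^11=357
So 1945^11 ≡ 357 (mod 2087), giving x = 11.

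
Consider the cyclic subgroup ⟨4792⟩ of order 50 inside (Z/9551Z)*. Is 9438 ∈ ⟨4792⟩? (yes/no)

no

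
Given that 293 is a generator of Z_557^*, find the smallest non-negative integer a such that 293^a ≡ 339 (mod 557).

Baby-step giant-step with m = ceil(sqrt(556)) = 24.
Baby table (293^j mod 557 for j=0..23):
  0:1  1:293  2:71  3:194  4:28  5:406  6:317  7:419
  8:227  9:228  10:521  11:35  12:229  13:257  14:106  15:423
  16:285  17:512  18:183  19:147  20:182  21:411  22:111  23:217
Giant step factor: 293^(-24) ≡ 302 (mod 557).
Scan 339·302^i mod 557 for i = 0, 1, …:
  i=0: 339   i=1: 447   i=2: 200   i=3: 244
  i=4: 164   i=5: 512
Match at i=5, j=17: a = 5·24 + 17 = 137.

137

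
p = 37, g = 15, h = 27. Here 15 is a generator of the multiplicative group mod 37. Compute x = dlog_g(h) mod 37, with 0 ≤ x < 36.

Successive powers of 15 modulo 37:
  15^0=1  15^1=15  15^2=3  15^3=8  15^4=9  15^5=24
  15^6=27
So 15^6 ≡ 27 (mod 37), giving x = 6.

6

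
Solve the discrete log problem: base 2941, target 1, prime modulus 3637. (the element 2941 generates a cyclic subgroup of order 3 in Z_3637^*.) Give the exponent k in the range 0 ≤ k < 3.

Successive powers of 2941 modulo 3637:
  2941^0=1
So 2941^0 ≡ 1 (mod 3637), giving k = 0.

0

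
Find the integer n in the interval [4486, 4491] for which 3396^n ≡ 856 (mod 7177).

4491

Compute 3396^4486 mod 7177 = 1278, then multiply by 3396 repeatedly:
  3396^4486=1278  3396^4487=5180  3396^4488=453  3396^4489=2510  3396^4490=4861
  3396^4491=856
Found 856 at exponent 4491.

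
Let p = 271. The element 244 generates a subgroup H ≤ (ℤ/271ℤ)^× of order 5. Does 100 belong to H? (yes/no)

100 ∈ ⟨244⟩ iff 100^5 ≡ 1 (mod 271), since |⟨244⟩| = 5.
100^5 mod 271 = 1.
Since 1 = 1, 100 lies in the subgroup.

yes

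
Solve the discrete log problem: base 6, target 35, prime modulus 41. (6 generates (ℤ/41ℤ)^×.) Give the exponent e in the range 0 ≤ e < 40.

Successive powers of 6 modulo 41:
  6^0=1  6^1=6  6^2=36  6^3=11  6^4=25  6^5=27
  6^6=39  6^7=29  6^8=10  6^9=19  6^10=32  6^11=28
  6^12=4  6^13=24  6^14=21  6^15=3  6^16=18  6^17=26
  6^18=33  6^19=34  6^20=40  6^21=35
So 6^21 ≡ 35 (mod 41), giving e = 21.

21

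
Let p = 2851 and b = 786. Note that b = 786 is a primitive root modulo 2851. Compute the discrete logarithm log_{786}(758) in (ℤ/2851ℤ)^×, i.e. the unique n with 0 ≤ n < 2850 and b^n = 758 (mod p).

1236

Baby-step giant-step with m = ceil(sqrt(2850)) = 54.
Baby table (786^j mod 2851 for j=0..53):
  0:1  1:786  2:1980  3:2485  4:275  5:2325  6:2810  7:1986
  8:1499  9:751  10:129  11:1609  12:1681  13:1253  14:1263  15:570
  16:413  17:2455  18:2354  19:2796  20:2386  21:2289  22:173  23:1981
  24:420  25:2255  26:1959  27:234  28:1460  29:1458  30:2737  31:1628
  32:2360  33:1810  34:11  35:93  36:1823  37:1676  38:174  39:2767
  40:2400  41:1889  42:2234  43:2559  44:1419  45:593  46:1385  47:2379
  48:2489  49:568  50:1692  51:1346  52:235  53:2246
Giant step factor: 786^(-54) ≡ 34 (mod 2851).
Scan 758·34^i mod 2851 for i = 0, 1, …:
  i=0: 758   i=1: 113   i=2: 991   i=3: 2333
  i=4: 2345   i=5: 2753   i=6: 2370   i=7: 752
  i=8: 2760   i=9: 2608     …   i=21: 1331
  i=22: 2489
Match at i=22, j=48: n = 22·54 + 48 = 1236.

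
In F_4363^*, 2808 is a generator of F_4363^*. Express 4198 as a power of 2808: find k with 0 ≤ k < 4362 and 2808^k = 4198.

3603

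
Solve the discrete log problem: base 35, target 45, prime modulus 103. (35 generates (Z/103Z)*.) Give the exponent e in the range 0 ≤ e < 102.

77

Baby-step giant-step with m = ceil(sqrt(102)) = 11.
Baby table (35^j mod 103 for j=0..10):
  0:1  1:35  2:92  3:27  4:18  5:12  6:8  7:74
  8:15  9:10  10:41
Giant step factor: 35^(-11) ≡ 44 (mod 103).
Scan 45·44^i mod 103 for i = 0, 1, …:
  i=0: 45   i=1: 23   i=2: 85   i=3: 32
  i=4: 69   i=5: 49   i=6: 96   i=7: 1
Match at i=7, j=0: e = 7·11 + 0 = 77.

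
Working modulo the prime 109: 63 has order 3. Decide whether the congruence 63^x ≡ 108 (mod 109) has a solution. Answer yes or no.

108 ∈ ⟨63⟩ iff 108^3 ≡ 1 (mod 109), since |⟨63⟩| = 3.
108^3 mod 109 = 108.
Since 108 ≠ 1, 108 does not lie in the subgroup.

no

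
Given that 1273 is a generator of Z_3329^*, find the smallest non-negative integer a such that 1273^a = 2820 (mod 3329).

2746

Baby-step giant-step with m = ceil(sqrt(3328)) = 58.
Baby table (1273^j mod 3329 for j=0..57):
  0:1  1:1273  2:2635  3:2052  4:2260  5:724  6:2848  7:223
  8:914  9:1701  10:1523  11:1301  12:1660  13:2594  14:3123  15:753
  16:3146  17:71  18:500  19:661  20:2545  21:668  22:1469  23:2468
  24:2517  25:1643  26:927  27:1605  28:2488  29:1345  30:1079  31:2019
  32:199  33:323  34:1712  35:2210  36:325  37:929  38:822  39:1100
  40:2120  41:2270  42:138  43:2566  44:769  45:211  46:2283  47:42
  48:202  49:813  50:2959  51:1708  52:447  53:3101  54:2708  55:1769
  56:1533  57:715
Giant step factor: 1273^(-58) ≡ 1191 (mod 3329).
Scan 2820·1191^i mod 3329 for i = 0, 1, …:
  i=0: 2820   i=1: 2988   i=2: 7   i=3: 1679
  i=4: 2289   i=5: 3077   i=6: 2807   i=7: 821
  i=8: 2414   i=9: 2147     …   i=46: 1573
  i=47: 2545
Match at i=47, j=20: a = 47·58 + 20 = 2746.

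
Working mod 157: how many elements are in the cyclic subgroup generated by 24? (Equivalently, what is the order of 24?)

156

The order of 24 must divide p − 1 = 156 = 2^2 · 3 · 13.
Divisors: 1, 2, 3, 4, 6, 12, 13, 26, 39, 52, 78, 156.
Check each in increasing order: 24^1 ≡ 24;  24^2 ≡ 105;  24^3 ≡ 8;  24^4 ≡ 35;  24^6 ≡ 64;  24^12 ≡ 14;  24^13 ≡ 22;  24^26 ≡ 13;  24^39 ≡ 129;  24^52 ≡ 12;  24^78 ≡ 156;  24^156 ≡ 1.
Smallest exponent giving 1 is 156.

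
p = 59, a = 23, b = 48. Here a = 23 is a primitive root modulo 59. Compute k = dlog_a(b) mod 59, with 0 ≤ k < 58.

50

Baby-step giant-step with m = ceil(sqrt(58)) = 8.
Baby table (23^j mod 59 for j=0..7):
  0:1  1:23  2:57  3:13  4:4  5:33  6:51  7:52
Giant step factor: 23^(-8) ≡ 48 (mod 59).
Scan 48·48^i mod 59 for i = 0, 1, …:
  i=0: 48   i=1: 3   i=2: 26   i=3: 9
  i=4: 19   i=5: 27   i=6: 57
Match at i=6, j=2: k = 6·8 + 2 = 50.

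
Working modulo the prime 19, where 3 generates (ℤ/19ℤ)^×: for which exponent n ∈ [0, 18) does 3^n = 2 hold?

7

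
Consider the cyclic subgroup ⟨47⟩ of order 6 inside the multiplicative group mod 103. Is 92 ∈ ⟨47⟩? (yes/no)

⟨47⟩ has order 6; its elements mod 103 are {1, 46, 47, 56, 57, 102}.
92 is not in this set.

no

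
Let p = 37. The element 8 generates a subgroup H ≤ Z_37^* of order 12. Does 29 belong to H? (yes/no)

yes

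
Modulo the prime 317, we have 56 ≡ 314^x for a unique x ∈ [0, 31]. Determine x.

11

Compute 314^0 mod 317 = 1, then multiply by 314 repeatedly:
  314^0=1  314^1=314  314^2=9  314^3=290  314^4=81
  314^5=74  314^6=95  314^7=32  314^8=221  314^9=288
  314^10=87  314^11=56
Found 56 at exponent 11.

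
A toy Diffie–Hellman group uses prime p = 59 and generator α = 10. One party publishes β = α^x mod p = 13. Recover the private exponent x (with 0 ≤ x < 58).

Baby-step giant-step with m = ceil(sqrt(58)) = 8.
Baby table (10^j mod 59 for j=0..7):
  0:1  1:10  2:41  3:56  4:29  5:54  6:9  7:31
Giant step factor: 10^(-8) ≡ 4 (mod 59).
Scan 13·4^i mod 59 for i = 0, 1, …:
  i=0: 13   i=1: 52   i=2: 31
Match at i=2, j=7: x = 2·8 + 7 = 23.

23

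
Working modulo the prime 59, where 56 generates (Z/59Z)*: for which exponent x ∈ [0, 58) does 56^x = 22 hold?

Baby-step giant-step with m = ceil(sqrt(58)) = 8.
Baby table (56^j mod 59 for j=0..7):
  0:1  1:56  2:9  3:32  4:22  5:52  6:21  7:55
Giant step factor: 56^(-8) ≡ 5 (mod 59).
Scan 22·5^i mod 59 for i = 0, 1, …:
  i=0: 22
Match at i=0, j=4: x = 0·8 + 4 = 4.

4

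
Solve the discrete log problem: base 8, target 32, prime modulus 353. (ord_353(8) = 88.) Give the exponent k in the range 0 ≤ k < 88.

Baby-step giant-step with m = ceil(sqrt(88)) = 10.
Baby table (8^j mod 353 for j=0..9):
  0:1  1:8  2:64  3:159  4:213  5:292  6:218  7:332
  8:185  9:68
Giant step factor: 8^(-10) ≡ 207 (mod 353).
Scan 32·207^i mod 353 for i = 0, 1, …:
  i=0: 32   i=1: 270   i=2: 116   i=3: 8
Match at i=3, j=1: k = 3·10 + 1 = 31.

31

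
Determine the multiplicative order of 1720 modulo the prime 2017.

1008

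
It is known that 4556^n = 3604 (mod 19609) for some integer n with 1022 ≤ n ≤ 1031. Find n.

1028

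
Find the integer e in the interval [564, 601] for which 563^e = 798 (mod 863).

567

Compute 563^564 mod 863 = 62, then multiply by 563 repeatedly:
  563^564=62  563^565=386  563^566=705  563^567=798
Found 798 at exponent 567.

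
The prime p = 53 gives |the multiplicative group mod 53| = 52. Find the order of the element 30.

4

The order of 30 must divide p − 1 = 52 = 2^2 · 13.
Divisors: 1, 2, 4, 13, 26, 52.
Check each in increasing order: 30^1 ≡ 30;  30^2 ≡ 52;  30^4 ≡ 1.
Smallest exponent giving 1 is 4.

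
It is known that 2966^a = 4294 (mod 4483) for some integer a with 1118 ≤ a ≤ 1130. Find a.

1122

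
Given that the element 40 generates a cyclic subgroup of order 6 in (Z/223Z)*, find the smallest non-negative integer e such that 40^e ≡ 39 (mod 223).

2

Successive powers of 40 modulo 223:
  40^0=1  40^1=40  40^2=39
So 40^2 ≡ 39 (mod 223), giving e = 2.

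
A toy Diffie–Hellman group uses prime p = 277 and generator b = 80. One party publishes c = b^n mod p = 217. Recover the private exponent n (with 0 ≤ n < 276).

Baby-step giant-step with m = ceil(sqrt(276)) = 17.
Baby table (80^j mod 277 for j=0..16):
  0:1  1:80  2:29  3:104  4:10  5:246  6:13  7:209
  8:100  9:244  10:130  11:151  12:169  13:224  14:192  15:125
  16:28
Giant step factor: 80^(-17) ≡ 127 (mod 277).
Scan 217·127^i mod 277 for i = 0, 1, …:
  i=0: 217   i=1: 136   i=2: 98   i=3: 258
  i=4: 80
Match at i=4, j=1: n = 4·17 + 1 = 69.

69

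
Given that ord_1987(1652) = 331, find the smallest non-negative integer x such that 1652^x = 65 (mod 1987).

Baby-step giant-step with m = ceil(sqrt(331)) = 19.
Baby table (1652^j mod 1987 for j=0..18):
  0:1  1:1652  2:953  3:652  4:150  5:1412  6:1873  7:437
  8:643  9:1178  10:783  11:1966  12:1074  13:1844  14:217  15:824
  16:153  17:407  18:758
Giant step factor: 1652^(-19) ≡ 416 (mod 1987).
Scan 65·416^i mod 1987 for i = 0, 1, …:
  i=0: 65   i=1: 1209   i=2: 233   i=3: 1552
  i=4: 1844
Match at i=4, j=13: x = 4·19 + 13 = 89.

89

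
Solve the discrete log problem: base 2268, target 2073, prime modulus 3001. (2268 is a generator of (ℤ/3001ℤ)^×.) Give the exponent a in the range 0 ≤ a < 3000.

Baby-step giant-step with m = ceil(sqrt(3000)) = 55.
Baby table (2268^j mod 3001 for j=0..54):
  0:1  1:2268  2:110  3:397  4:96  5:1656  6:1557  7:2100
  8:213  9:2924  10:2423  11:533  12:2442  13:1611  14:1531  15:151
  16:354  17:1605  18:2928  19:2492  20:973  21:1029  22:1995  23:2153
  24:377  25:2752  26:2457  27:2620  28:180  29:104  30:1794  31:2437
  32:2275  33:981  34:1167  35:2875  36:2328  37:1145  38:995  39:2909
  40:1414  41:1884  42:2489  43:171  44:699  45:804  46:1865  47:1411
  48:1082  49:2159  50:1981  51:411  52:1838  53:195  54:1113
Giant step factor: 2268^(-55) ≡ 2791 (mod 3001).
Scan 2073·2791^i mod 3001 for i = 0, 1, …:
  i=0: 2073   i=1: 2816   i=2: 2838   i=3: 1219
  i=4: 2096   i=5: 987   i=6: 2800   i=7: 196
  i=8: 854   i=9: 720     …   i=20: 554
  i=21: 699
Match at i=21, j=44: a = 21·55 + 44 = 1199.

1199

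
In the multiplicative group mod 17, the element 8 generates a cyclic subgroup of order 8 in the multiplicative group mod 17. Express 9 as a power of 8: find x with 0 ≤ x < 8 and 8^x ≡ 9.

5

Successive powers of 8 modulo 17:
  8^0=1  8^1=8  8^2=13  8^3=2  8^4=16  8^5=9
So 8^5 ≡ 9 (mod 17), giving x = 5.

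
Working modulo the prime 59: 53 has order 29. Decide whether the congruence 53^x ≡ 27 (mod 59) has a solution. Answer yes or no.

yes

27 ∈ ⟨53⟩ iff 27^29 ≡ 1 (mod 59), since |⟨53⟩| = 29.
27^29 mod 59 = 1.
Since 1 = 1, 27 lies in the subgroup.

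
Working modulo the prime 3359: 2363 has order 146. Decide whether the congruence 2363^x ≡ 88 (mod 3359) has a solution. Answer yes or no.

yes

88 ∈ ⟨2363⟩ iff 88^146 ≡ 1 (mod 3359), since |⟨2363⟩| = 146.
88^146 mod 3359 = 1.
Since 1 = 1, 88 lies in the subgroup.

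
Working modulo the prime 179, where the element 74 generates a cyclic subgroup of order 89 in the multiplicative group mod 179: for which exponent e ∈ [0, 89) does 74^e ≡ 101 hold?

27

Baby-step giant-step with m = ceil(sqrt(89)) = 10.
Baby table (74^j mod 179 for j=0..9):
  0:1  1:74  2:106  3:147  4:138  5:9  6:129  7:59
  8:70  9:168
Giant step factor: 74^(-10) ≡ 42 (mod 179).
Scan 101·42^i mod 179 for i = 0, 1, …:
  i=0: 101   i=1: 125   i=2: 59
Match at i=2, j=7: e = 2·10 + 7 = 27.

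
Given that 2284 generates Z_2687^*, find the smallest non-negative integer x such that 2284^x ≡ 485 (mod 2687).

1684

Baby-step giant-step with m = ceil(sqrt(2686)) = 52.
Baby table (2284^j mod 2687 for j=0..51):
  0:1  1:2284  2:1189  3:1806  4:359  5:421  6:2305  7:787
  8:2592  9:667  10:2586  11:398  12:826  13:310  14:1359  15:471
  16:964  17:1123  18:1534  19:2495  20:2140  21:107  22:2558  23:934
  24:2465  25:795  26:2055  27:2118  28:912  29:583  30:1507  31:2628
  32:2281  33:2398  34:926  35:315  36:2031  37:1042  38:1933  39:231
  40:952  41:585  42:701  43:2319  44:519  45:429  46:1768  47:2238
  48:918  49:852  50:580  51:29
Giant step factor: 2284^(-52) ≡ 186 (mod 2687).
Scan 485·186^i mod 2687 for i = 0, 1, …:
  i=0: 485   i=1: 1539   i=2: 1432   i=3: 339
  i=4: 1253   i=5: 1976   i=6: 2104   i=7: 1729
  i=8: 1841   i=9: 1177     …   i=31: 416
  i=32: 2140
Match at i=32, j=20: x = 32·52 + 20 = 1684.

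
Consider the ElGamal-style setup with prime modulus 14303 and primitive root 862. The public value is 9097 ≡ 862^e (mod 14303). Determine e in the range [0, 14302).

1018

Baby-step giant-step with m = ceil(sqrt(14302)) = 120.
Baby table (862^j mod 14303 for j=0..119):
  0:1  1:862  2:13591  3:1285  4:6339  5:472  6:6380  7:7208
  8:5794  9:2681  10:8239  11:7730  12:12365  13:2895  14:6768  15:12695
  16:1295  17:656  18:7655  19:4927  20:13386  21:10514  22:9269  23:8804
  24:8458  25:10569  26:13770  27:12553  28:7618  29:1639  30:11124  31:5878
  32:3574  33:5643  34:1246  35:1327  36:13937  37:13477  38:3138  39:1689
  40:11315  41:13187  42:10612  43:7927  44:10543  45:5661  46:2459  47:2814
  48:8461  49:13155  50:11634  51:2105  52:12332  53:3055  54:1658  55:13199
  56:6653  57:13686  58:11660  59:10214  60:8123  61:7859  62:9139  63:11168
  64:897  65:852  66:4971  67:8405  68:7792  69:8597  70:1660  71:620
  72:5229  73:1953  74:10035  75:11158  76:6580  77:7972  78:6424  79:2227
  80:3072  81:2009  82:1095  83:14195  84:7025  85:5381  86:4250  87:1932
  88:6236  89:11807  90:8201  91:3580  92:10815  93:11277  94:9037  95:9062
  96:2006  97:12812  98:2028  99:3170  100:667  101:2834  102:11398  103:13218
  104:8728  105:158  106:7469  107:1928  108:2788  109:352  110:3061  111:6830
  112:8927  113:60  114:8811  115:189  116:5585  117:8462  118:14017  119:10922
Giant step factor: 862^(-120) ≡ 308 (mod 14303).
Scan 9097·308^i mod 14303 for i = 0, 1, …:
  i=0: 9097   i=1: 12791   i=2: 6303   i=3: 10419
  i=4: 5180   i=5: 7807   i=6: 1652   i=7: 8211
  i=8: 11660
Match at i=8, j=58: e = 8·120 + 58 = 1018.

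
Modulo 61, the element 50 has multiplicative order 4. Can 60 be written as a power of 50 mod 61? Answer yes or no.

yes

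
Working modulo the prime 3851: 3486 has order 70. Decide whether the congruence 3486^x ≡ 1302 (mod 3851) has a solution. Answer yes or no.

no

1302 ∈ ⟨3486⟩ iff 1302^70 ≡ 1 (mod 3851), since |⟨3486⟩| = 70.
1302^70 mod 3851 = 320.
Since 320 ≠ 1, 1302 does not lie in the subgroup.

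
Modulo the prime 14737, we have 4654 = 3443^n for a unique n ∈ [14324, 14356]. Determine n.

14353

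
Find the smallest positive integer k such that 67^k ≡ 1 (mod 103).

The order of 67 must divide p − 1 = 102 = 2 · 3 · 17.
Divisors: 1, 2, 3, 6, 17, 34, 51, 102.
Check each in increasing order: 67^1 ≡ 67;  67^2 ≡ 60;  67^3 ≡ 3;  67^6 ≡ 9;  67^17 ≡ 57;  67^34 ≡ 56;  67^51 ≡ 102;  67^102 ≡ 1.
Smallest exponent giving 1 is 102.

102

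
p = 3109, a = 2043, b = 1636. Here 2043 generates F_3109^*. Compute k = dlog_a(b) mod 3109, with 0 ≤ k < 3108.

Baby-step giant-step with m = ceil(sqrt(3108)) = 56.
Baby table (2043^j mod 3109 for j=0..55):
  0:1  1:2043  2:1571  3:1065  4:2604  5:473  6:2549  7:32
  8:87  9:528  10:2990  11:2494  12:2700  13:734  14:1024  15:2784
  16:1351  17:2410  18:2083  19:2457  20:1725  21:1678  22:2036  23:2815
  24:2504  25:1367  26:899  27:2347  28:843  29:2972  30:3028  31:2403
  32:218  33:787  34:488  35:2104  36:1834  37:517  38:2280  39:758
  40:312  41:71  42:2039  43:2726  44:999  45:1453  46:2493  47:657
  48:2272  49:3068  50:180  51:878  52:2970  53:2051  54:2370  55:1197
Giant step factor: 2043^(-56) ≡ 2609 (mod 3109).
Scan 1636·2609^i mod 3109 for i = 0, 1, …:
  i=0: 1636   i=1: 2776   i=2: 1723   i=3: 2802
  i=4: 1159   i=5: 1883   i=6: 527   i=7: 765
  i=8: 3016   i=9: 2974     …   i=49: 1860
  i=50: 2700
Match at i=50, j=12: k = 50·56 + 12 = 2812.

2812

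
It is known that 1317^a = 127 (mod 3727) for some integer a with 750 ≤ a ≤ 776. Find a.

775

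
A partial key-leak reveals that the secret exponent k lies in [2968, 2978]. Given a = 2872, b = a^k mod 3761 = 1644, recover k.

2978

Compute 2872^2968 mod 3761 = 3558, then multiply by 2872 repeatedly:
  2872^2968=3558  2872^2969=3700  2872^2970=1575  2872^2971=2678  2872^2972=3732
  2872^2973=3215  2872^2974=225  2872^2975=3069  2872^2976=2145  2872^2977=3683
  2872^2978=1644
Found 1644 at exponent 2978.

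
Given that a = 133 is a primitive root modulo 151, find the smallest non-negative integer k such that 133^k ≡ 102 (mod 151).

Baby-step giant-step with m = ceil(sqrt(150)) = 13.
Baby table (133^j mod 151 for j=0..12):
  0:1  1:133  2:22  3:57  4:31  5:46  6:78  7:106
  8:55  9:67  10:2  11:115  12:44
Giant step factor: 133^(-13) ≡ 102 (mod 151).
Scan 102·102^i mod 151 for i = 0, 1, …:
  i=0: 102   i=1: 136   i=2: 131   i=3: 74
  i=4: 149   i=5: 98   i=6: 30   i=7: 40
  i=8: 3   i=9: 4   i=10: 106
Match at i=10, j=7: k = 10·13 + 7 = 137.

137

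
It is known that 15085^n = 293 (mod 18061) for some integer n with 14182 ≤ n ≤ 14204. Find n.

14189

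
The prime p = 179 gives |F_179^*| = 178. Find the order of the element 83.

The order of 83 must divide p − 1 = 178 = 2 · 89.
Divisors: 1, 2, 89, 178.
Check each in increasing order: 83^1 ≡ 83;  83^2 ≡ 87;  83^89 ≡ 1.
Smallest exponent giving 1 is 89.

89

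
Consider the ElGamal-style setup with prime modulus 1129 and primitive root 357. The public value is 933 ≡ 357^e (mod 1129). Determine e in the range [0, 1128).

Baby-step giant-step with m = ceil(sqrt(1128)) = 34.
Baby table (357^j mod 1129 for j=0..33):
  0:1  1:357  2:1001  3:593  4:578  5:868  6:530  7:667
  8:1029  9:428  10:381  11:537  12:908  13:133  14:63  15:1040
  16:968  17:102  18:286  19:492  20:649  21:248  22:474  23:997
  24:294  25:1090  26:754  27:476  28:582  29:38  30:18  31:781
  32:1083  33:513
Giant step factor: 357^(-34) ≡ 302 (mod 1129).
Scan 933·302^i mod 1129 for i = 0, 1, …:
  i=0: 933   i=1: 645   i=2: 602   i=3: 35
  i=4: 409   i=5: 457   i=6: 276   i=7: 935
  i=8: 120   i=9: 112   i=10: 1083
Match at i=10, j=32: e = 10·34 + 32 = 372.

372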